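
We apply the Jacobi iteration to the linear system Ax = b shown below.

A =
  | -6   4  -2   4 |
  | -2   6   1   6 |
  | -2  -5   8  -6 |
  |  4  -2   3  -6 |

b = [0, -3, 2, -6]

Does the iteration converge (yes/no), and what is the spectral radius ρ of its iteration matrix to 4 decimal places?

no, ρ = 1.3910

A = D + L + U where D = diag(-6, 6, 8, -6).
Jacobi T = -D⁻¹(L+U): T[1,0] = -(-2)/(6) = +0.3333; T[1,1] = 0.
  T[0,:] = [+0.0000  +0.6667  -0.3333  +0.6667]
  T[1,:] = [+0.3333  +0.0000  -0.1667  -1.0000]
  T[2,:] = [+0.2500  +0.6250  +0.0000  +0.7500]
  T[3,:] = [+0.6667  -0.3333  +0.5000  +0.0000]
eigenvalue magnitudes: 1.3910, 0.7738, 0.7738, 0.1167.
ρ = 1.3910; 1.3910 > 1: divergent.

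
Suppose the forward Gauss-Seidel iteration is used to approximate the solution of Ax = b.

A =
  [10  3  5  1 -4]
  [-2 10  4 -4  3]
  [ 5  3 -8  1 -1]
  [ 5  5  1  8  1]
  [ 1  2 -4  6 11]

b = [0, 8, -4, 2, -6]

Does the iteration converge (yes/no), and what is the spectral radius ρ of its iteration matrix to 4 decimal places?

Split A = D + L + U, D = diag(10, 10, -8, 8, 11).
T_GS = -(D+L)⁻¹U: row 0 first, T[0,2] = -(5)/(10) = -0.5000; later rows by forward substitution.
  T[0,:] = [+0.0000, -0.3000, -0.5000, -0.1000, +0.4000]
  T[1,:] = [+0.0000, -0.0600, -0.5000, +0.3800, -0.2200]
  T[2,:] = [+0.0000, -0.2100, -0.5000, +0.2050, +0.0425]
  T[3,:] = [+0.0000, +0.2512, +0.6875, -0.2006, -0.2428]
  T[4,:] = [+0.0000, -0.1752, -0.4205, +0.1240, +0.1515]
eigenvalue magnitudes: 0.9484, 0.2814, 0.0431, 0.0148, 0.0000.
ρ = 0.9484; 0.9484 < 1 ⇒ converges.

yes, ρ = 0.9484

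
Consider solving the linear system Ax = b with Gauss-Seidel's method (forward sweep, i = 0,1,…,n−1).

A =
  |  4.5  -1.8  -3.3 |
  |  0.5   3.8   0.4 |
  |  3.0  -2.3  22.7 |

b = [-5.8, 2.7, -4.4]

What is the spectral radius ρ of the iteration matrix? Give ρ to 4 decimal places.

Let D = diag(4.5, 3.8, 22.7); L, U the strict triangles.
GS T = -(D+L)⁻¹U: row 0 first, T[0,1] = -(-1.8)/(4.5) = +0.4000; later rows by forward substitution.
  T[0,:] = [+0.0000 +0.4000 +0.7333]
  T[1,:] = [+0.0000 -0.0526 -0.2018]
  T[2,:] = [+0.0000 -0.0582 -0.1174]
|λ(T)| sorted: 0.1981, 0.0281, 0.0000.
ρ(T) = max|λ| = 0.1981; 0.1981 < 1 ⇒ converges.

0.1981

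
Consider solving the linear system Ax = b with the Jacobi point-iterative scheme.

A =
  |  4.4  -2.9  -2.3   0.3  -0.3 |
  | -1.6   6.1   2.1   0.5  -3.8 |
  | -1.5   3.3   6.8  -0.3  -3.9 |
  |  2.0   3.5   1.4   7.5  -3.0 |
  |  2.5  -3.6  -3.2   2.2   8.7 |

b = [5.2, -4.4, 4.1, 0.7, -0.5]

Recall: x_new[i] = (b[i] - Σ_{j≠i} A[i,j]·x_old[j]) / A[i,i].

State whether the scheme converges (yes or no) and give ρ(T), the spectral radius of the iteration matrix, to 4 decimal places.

Let D = diag(4.4, 6.1, 6.8, 7.5, 8.7); L, U the strict triangles.
Jacobi T = -D⁻¹(L+U): T[1,3] = -(0.5)/(6.1) = -0.0820; T[1,1] = 0.
  T[0,:] = [+0.0000, +0.6591, +0.5227, -0.0682, +0.0682]
  T[1,:] = [+0.2623, +0.0000, -0.3443, -0.0820, +0.6230]
  T[2,:] = [+0.2206, -0.4853, +0.0000, +0.0441, +0.5735]
  T[3,:] = [-0.2667, -0.4667, -0.1867, +0.0000, +0.4000]
  T[4,:] = [-0.2874, +0.4138, +0.3678, -0.2529, +0.0000]
|roots of det(T-λI)|: 1.1326, 0.6607, 0.3883, 0.2950, 0.2950.
ρ = 1.1326; 1.1326 > 1: divergent.

no, ρ = 1.1326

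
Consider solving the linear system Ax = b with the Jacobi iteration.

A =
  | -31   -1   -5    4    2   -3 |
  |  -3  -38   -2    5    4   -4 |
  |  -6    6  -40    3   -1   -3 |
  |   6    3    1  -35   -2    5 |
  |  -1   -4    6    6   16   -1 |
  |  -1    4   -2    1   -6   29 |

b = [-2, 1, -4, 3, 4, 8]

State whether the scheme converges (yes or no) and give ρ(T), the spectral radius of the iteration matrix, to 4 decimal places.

yes, ρ = 0.4446

Split A = D + L + U, D = diag(-31, -38, -40, -35, 16, 29).
T_J = -D⁻¹(L+U): T[0,4] = -(2)/(-31) = +0.0645; T[0,0] = 0.
  T[0,:] = [+0.0000, -0.0323, -0.1613, +0.1290, +0.0645, -0.0968]
  T[1,:] = [-0.0789, +0.0000, -0.0526, +0.1316, +0.1053, -0.1053]
  T[2,:] = [-0.1500, +0.1500, +0.0000, +0.0750, -0.0250, -0.0750]
  T[3,:] = [+0.1714, +0.0857, +0.0286, +0.0000, -0.0571, +0.1429]
  T[4,:] = [+0.0625, +0.2500, -0.3750, -0.3750, +0.0000, +0.0625]
  T[5,:] = [+0.0345, -0.1379, +0.0690, -0.0345, +0.2069, +0.0000]
eigenvalue magnitudes: 0.4446, 0.2078, 0.2078, 0.1001, 0.0379, 0.0379.
ρ(T) = max|λ| = 0.4446; 0.4446 < 1: convergent.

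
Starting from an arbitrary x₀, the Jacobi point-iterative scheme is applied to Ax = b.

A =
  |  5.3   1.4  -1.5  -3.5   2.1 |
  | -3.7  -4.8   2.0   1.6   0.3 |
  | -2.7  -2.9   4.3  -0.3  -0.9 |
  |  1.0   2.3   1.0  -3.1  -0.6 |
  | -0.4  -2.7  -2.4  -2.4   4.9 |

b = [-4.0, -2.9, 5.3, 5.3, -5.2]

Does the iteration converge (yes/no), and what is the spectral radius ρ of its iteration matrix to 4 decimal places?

Diagonal D = diag(5.3, -4.8, 4.3, -3.1, 4.9); L, U strict lower/upper.
Jacobi T = -D⁻¹(L+U): T[3,0] = -(1)/(-3.1) = +0.3226; T[3,3] = 0.
  T[0,:] = [+0.0000 -0.2642 +0.2830 +0.6604 -0.3962]
  T[1,:] = [-0.7708 +0.0000 +0.4167 +0.3333 +0.0625]
  T[2,:] = [+0.6279 +0.6744 +0.0000 +0.0698 +0.2093]
  T[3,:] = [+0.3226 +0.7419 +0.3226 +0.0000 -0.1935]
  T[4,:] = [+0.0816 +0.5510 +0.4898 +0.4898 +0.0000]
|roots of det(T-λI)|: 1.1946, 0.9096, 0.3011, 0.3011, 0.1706.
ρ = 1.1946; 1.1946 > 1 ⇒ diverges.

no, ρ = 1.1946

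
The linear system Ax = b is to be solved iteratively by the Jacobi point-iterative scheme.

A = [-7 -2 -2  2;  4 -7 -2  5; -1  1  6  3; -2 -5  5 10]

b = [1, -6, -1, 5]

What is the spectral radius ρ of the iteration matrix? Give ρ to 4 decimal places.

0.9328

Split A = D + L + U, D = diag(-7, -7, 6, 10).
T_J = -D⁻¹(L+U): T[3,2] = -(5)/(10) = -0.5000; T[3,3] = 0.
  T[0,:] = [+0.0000, -0.2857, -0.2857, +0.2857]
  T[1,:] = [+0.5714, +0.0000, -0.2857, +0.7143]
  T[2,:] = [+0.1667, -0.1667, +0.0000, -0.5000]
  T[3,:] = [+0.2000, +0.5000, -0.5000, +0.0000]
|λ(T)| sorted: 0.9328, 0.6648, 0.4369, 0.4369.
ρ(T) = max|λ| = 0.9328; 0.9328 < 1, so it converges for any x₀.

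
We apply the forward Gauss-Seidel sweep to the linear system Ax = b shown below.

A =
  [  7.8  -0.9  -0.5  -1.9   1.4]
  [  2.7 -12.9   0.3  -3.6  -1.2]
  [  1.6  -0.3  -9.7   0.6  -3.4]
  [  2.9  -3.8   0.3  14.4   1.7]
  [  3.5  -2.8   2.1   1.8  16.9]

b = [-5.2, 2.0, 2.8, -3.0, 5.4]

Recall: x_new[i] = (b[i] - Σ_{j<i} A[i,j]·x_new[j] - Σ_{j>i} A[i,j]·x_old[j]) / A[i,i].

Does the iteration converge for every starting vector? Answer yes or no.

Write A = D+L+U with D = diag(7.8, -12.9, -9.7, 14.4, 16.9).
T_GS = -(D+L)⁻¹U: row 0 first, T[0,3] = -(-1.9)/(7.8) = +0.2436; later rows by forward substitution.
  T[0,:] = [+0.0000, +0.1154, +0.0641, +0.2436, -0.1795]
  T[1,:] = [+0.0000, +0.0242, +0.0367, -0.2281, -0.1306]
  T[2,:] = [+0.0000, +0.0183, +0.0094, +0.1091, -0.3761]
  T[3,:] = [+0.0000, -0.0172, -0.0034, -0.1115, -0.1085]
  T[4,:] = [+0.0000, -0.0203, -0.0080, -0.0899, +0.0738]
eigenvalue magnitudes: 0.1851, 0.1518, 0.0230, 0.0063, 0.0000.
ρ = 0.1851; 0.1851 < 1 ⇒ converges.

yes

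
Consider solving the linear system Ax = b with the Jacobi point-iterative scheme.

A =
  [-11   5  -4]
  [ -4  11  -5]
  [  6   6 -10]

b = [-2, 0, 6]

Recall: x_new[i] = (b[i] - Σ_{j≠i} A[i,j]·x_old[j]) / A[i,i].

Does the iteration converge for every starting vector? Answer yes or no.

yes

Let D = diag(-11, 11, -10); L, U the strict triangles.
T_J = -D⁻¹(L+U): T[2,1] = -(6)/(-10) = +0.6000; T[2,2] = 0.
  T[0,:] = [+0.0000  +0.4545  -0.3636]
  T[1,:] = [+0.3636  +0.0000  +0.4545]
  T[2,:] = [+0.6000  +0.6000  +0.0000]
eigenvalue magnitudes: 0.5488, 0.2852, 0.2852.
ρ = 0.5488; 0.5488 < 1: convergent.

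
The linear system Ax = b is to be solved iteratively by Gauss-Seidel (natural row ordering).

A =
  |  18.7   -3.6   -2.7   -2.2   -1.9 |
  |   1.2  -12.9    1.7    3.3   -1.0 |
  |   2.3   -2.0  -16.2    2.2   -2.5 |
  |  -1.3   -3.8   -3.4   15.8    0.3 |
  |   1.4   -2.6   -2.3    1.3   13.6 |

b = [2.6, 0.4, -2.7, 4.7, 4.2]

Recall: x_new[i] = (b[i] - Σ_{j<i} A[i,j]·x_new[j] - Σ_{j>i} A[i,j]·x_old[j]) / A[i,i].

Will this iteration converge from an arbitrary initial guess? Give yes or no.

yes

A = D + L + U where D = diag(18.7, -12.9, -16.2, 15.8, 13.6).
T_GS = -(D+L)⁻¹U: row 0 first, T[0,3] = -(-2.2)/(18.7) = +0.1176; later rows by forward substitution.
  T[0,:] = [+0.0000, +0.1925, +0.1444, +0.1176, +0.1016]
  T[1,:] = [+0.0000, +0.0179, +0.1452, +0.2668, -0.0681]
  T[2,:] = [+0.0000, +0.0251, +0.0026, +0.1196, -0.1315]
  T[3,:] = [+0.0000, +0.0256, +0.0474, +0.0996, -0.0553]
  T[4,:] = [+0.0000, -0.0146, +0.0088, +0.0496, -0.0404]
|roots of det(T-λI)|: 0.1909, 0.0666, 0.0666, 0.0080, 0.0000.
ρ = 0.1909; 0.1909 < 1, so it converges for any x₀.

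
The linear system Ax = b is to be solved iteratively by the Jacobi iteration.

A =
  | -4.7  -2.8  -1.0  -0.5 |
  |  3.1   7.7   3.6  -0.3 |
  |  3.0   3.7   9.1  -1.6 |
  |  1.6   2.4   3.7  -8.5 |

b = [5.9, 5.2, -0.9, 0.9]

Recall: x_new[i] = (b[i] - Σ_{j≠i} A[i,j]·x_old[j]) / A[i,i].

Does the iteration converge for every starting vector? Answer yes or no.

yes

A = D + L + U where D = diag(-4.7, 7.7, 9.1, -8.5).
T_J = -D⁻¹(L+U): T[3,2] = -(3.7)/(-8.5) = +0.4353; T[3,3] = 0.
  T[0,:] = [+0.0000  -0.5957  -0.2128  -0.1064]
  T[1,:] = [-0.4026  +0.0000  -0.4675  +0.0390]
  T[2,:] = [-0.3297  -0.4066  +0.0000  +0.1758]
  T[3,:] = [+0.1882  +0.2824  +0.4353  +0.0000]
moduli |λ_i(T)| = 0.8483, 0.4802, 0.4263, 0.0581.
ρ(T) = max|λ| = 0.8483; 0.8483 < 1, so it converges for any x₀.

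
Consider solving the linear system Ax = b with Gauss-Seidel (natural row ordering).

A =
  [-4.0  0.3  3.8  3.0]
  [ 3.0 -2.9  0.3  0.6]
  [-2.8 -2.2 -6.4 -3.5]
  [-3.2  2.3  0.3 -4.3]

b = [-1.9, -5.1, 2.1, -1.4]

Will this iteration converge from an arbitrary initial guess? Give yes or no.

Let D = diag(-4, -2.9, -6.4, -4.3); L, U the strict triangles.
Gauss-Seidel: T = -(D+L)⁻¹U, row 0 first, T[0,1] = -(0.3)/(-4) = +0.0750; later rows by forward substitution.
  T[0,:] = [+0.0000, +0.0750, +0.9500, +0.7500]
  T[1,:] = [+0.0000, +0.0776, +1.0862, +0.9828]
  T[2,:] = [+0.0000, -0.0595, -0.7890, -1.2128]
  T[3,:] = [+0.0000, -0.0185, -0.1810, -0.1171]
|roots of det(T-λI)|: 0.9462, 0.1413, 0.0236, 0.0000.
ρ(T) = max|λ| = 0.9462; 0.9462 < 1 ⇒ converges.

yes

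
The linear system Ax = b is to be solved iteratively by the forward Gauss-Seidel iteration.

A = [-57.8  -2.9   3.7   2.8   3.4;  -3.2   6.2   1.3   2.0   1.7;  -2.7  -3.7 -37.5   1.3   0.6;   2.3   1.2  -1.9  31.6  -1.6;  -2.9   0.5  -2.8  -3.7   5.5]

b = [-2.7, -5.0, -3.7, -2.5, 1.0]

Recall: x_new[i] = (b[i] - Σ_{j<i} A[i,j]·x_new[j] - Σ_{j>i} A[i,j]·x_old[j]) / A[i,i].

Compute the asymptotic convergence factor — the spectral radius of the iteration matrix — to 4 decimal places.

Split A = D + L + U, D = diag(-57.8, 6.2, -37.5, 31.6, 5.5).
GS T = -(D+L)⁻¹U: row 0 first, T[0,1] = -(-2.9)/(-57.8) = -0.0502; later rows by forward substitution.
  T[0,:] = [+0.0000  -0.0502  +0.0640  +0.0484  +0.0588]
  T[1,:] = [+0.0000  -0.0259  -0.1766  -0.2976  -0.2438]
  T[2,:] = [+0.0000  +0.0062  +0.0128  +0.0605  +0.0358]
  T[3,:] = [+0.0000  +0.0050  +0.0028  +0.0114  +0.0578]
  T[4,:] = [+0.0000  -0.0176  +0.0582  +0.0911  +0.1103]
moduli |λ_i(T)| = 0.1826, 0.0500, 0.0500, 0.0213, 0.0000.
ρ(T) = max|λ| = 0.1826; 0.1826 < 1: convergent.

0.1826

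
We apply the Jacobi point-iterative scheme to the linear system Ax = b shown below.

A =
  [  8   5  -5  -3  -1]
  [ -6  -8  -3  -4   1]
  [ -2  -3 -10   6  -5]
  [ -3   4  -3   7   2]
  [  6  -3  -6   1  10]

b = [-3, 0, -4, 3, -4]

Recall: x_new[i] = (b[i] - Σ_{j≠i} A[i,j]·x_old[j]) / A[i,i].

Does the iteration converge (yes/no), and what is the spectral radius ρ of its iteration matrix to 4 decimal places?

no, ρ = 1.4328

Split A = D + L + U, D = diag(8, -8, -10, 7, 10).
Jacobi: T = -D⁻¹(L+U), T[4,1] = -(-3)/(10) = +0.3000; T[4,4] = 0.
  T[0,:] = [+0.0000, -0.6250, +0.6250, +0.3750, +0.1250]
  T[1,:] = [-0.7500, +0.0000, -0.3750, -0.5000, +0.1250]
  T[2,:] = [-0.2000, -0.3000, +0.0000, +0.6000, -0.5000]
  T[3,:] = [+0.4286, -0.5714, +0.4286, +0.0000, -0.2857]
  T[4,:] = [-0.6000, +0.3000, +0.6000, -0.1000, +0.0000]
eigenvalue magnitudes: 1.4328, 0.7524, 0.7524, 0.6703, 0.5245.
ρ = 1.4328; 1.4328 > 1: divergent.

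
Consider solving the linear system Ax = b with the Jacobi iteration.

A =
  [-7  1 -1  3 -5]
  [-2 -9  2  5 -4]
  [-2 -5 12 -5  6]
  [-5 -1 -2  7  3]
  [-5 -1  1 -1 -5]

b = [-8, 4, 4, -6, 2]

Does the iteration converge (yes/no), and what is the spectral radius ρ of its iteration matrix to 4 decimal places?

no, ρ = 1.2324

Write A = D+L+U with D = diag(-7, -9, 12, 7, -5).
Jacobi T = -D⁻¹(L+U): T[1,4] = -(-4)/(-9) = -0.4444; T[1,1] = 0.
  T[0,:] = [+0.0000, +0.1429, -0.1429, +0.4286, -0.7143]
  T[1,:] = [-0.2222, +0.0000, +0.2222, +0.5556, -0.4444]
  T[2,:] = [+0.1667, +0.4167, +0.0000, +0.4167, -0.5000]
  T[3,:] = [+0.7143, +0.1429, +0.2857, +0.0000, -0.4286]
  T[4,:] = [-1.0000, -0.2000, +0.2000, -0.2000, +0.0000]
|λ(T)| sorted: 1.2324, 0.9149, 0.3839, 0.3839, 0.3653.
spectral radius ρ = 1.2324; 1.2324 > 1, so it fails to converge.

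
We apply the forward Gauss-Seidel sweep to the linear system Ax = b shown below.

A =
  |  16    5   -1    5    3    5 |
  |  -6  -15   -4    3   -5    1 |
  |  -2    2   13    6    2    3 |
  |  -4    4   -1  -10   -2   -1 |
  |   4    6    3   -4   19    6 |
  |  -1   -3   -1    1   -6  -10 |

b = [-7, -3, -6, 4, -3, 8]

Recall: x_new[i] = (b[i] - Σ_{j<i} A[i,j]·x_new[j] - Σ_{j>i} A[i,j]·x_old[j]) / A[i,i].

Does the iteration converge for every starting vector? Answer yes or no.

Write A = D+L+U with D = diag(16, -15, 13, -10, 19, -10).
Gauss-Seidel: T = -(D+L)⁻¹U, row 0 first, T[0,5] = -(5)/(16) = -0.3125; later rows by forward substitution.
  T[0,:] = [+0.0000  -0.3125  +0.0625  -0.3125  -0.1875  -0.3125]
  T[1,:] = [+0.0000  +0.1250  -0.2917  +0.3250  -0.2583  +0.1917]
  T[2,:] = [+0.0000  -0.0673  +0.0545  -0.5596  -0.1429  -0.3083]
  T[3,:] = [+0.0000  +0.1817  -0.1471  +0.3110  -0.2140  +0.1325]
  T[4,:] = [+0.0000  +0.0752  +0.0394  +0.1170  +0.0986  -0.2339]
  T[5,:] = [+0.0000  -0.0265  +0.0375  -0.0494  +0.0300  +0.1582]
moduli |λ_i(T)| = 0.5624, 0.2416, 0.1952, 0.1952, 0.0469, 0.0000.
spectral radius ρ = 0.5624; 0.5624 < 1, so it converges for any x₀.

yes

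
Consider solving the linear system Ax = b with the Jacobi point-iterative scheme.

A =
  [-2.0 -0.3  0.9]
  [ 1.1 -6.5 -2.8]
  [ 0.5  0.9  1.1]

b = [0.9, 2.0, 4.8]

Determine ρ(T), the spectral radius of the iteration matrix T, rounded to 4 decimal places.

0.5405

Split A = D + L + U, D = diag(-2, -6.5, 1.1).
T_J = -D⁻¹(L+U): T[0,1] = -(-0.3)/(-2) = -0.1500; T[0,0] = 0.
  T[0,:] = [+0.0000  -0.1500  +0.4500]
  T[1,:] = [+0.1692  +0.0000  -0.4308]
  T[2,:] = [-0.4545  -0.8182  +0.0000]
eigenvalue magnitudes: 0.5405, 0.4118, 0.4118.
ρ(T) = max|λ| = 0.5405; 0.5405 < 1 ⇒ converges.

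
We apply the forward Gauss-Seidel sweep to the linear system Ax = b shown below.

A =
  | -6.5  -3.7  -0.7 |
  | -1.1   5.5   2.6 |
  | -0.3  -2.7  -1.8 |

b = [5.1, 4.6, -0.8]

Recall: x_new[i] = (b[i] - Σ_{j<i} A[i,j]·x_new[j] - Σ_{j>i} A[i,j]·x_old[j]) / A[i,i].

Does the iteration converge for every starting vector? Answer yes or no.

Write A = D+L+U with D = diag(-6.5, 5.5, -1.8).
T_GS = -(D+L)⁻¹U: row 0 first, T[0,2] = -(-0.7)/(-6.5) = -0.1077; later rows by forward substitution.
  T[0,:] = [+0.0000 -0.5692 -0.1077]
  T[1,:] = [+0.0000 -0.1138 -0.4943]
  T[2,:] = [+0.0000 +0.2656 +0.7593]
|roots of det(T-λI)|: 0.5663, 0.0792, 0.0000.
ρ = 0.5663; 0.5663 < 1 ⇒ converges.

yes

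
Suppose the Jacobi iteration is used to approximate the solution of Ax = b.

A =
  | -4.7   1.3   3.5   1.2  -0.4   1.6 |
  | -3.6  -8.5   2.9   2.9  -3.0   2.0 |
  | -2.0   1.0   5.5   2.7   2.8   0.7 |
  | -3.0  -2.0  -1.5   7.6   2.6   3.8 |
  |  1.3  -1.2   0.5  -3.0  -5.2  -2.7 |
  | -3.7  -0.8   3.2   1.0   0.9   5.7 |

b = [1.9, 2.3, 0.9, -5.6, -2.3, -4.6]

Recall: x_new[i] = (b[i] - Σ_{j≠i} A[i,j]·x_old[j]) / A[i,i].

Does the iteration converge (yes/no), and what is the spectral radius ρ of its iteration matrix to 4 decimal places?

no, ρ = 1.2770

Write A = D+L+U with D = diag(-4.7, -8.5, 5.5, 7.6, -5.2, 5.7).
T_J = -D⁻¹(L+U): T[5,1] = -(-0.8)/(5.7) = +0.1404; T[5,5] = 0.
  T[0,:] = [+0.0000 +0.2766 +0.7447 +0.2553 -0.0851 +0.3404]
  T[1,:] = [-0.4235 +0.0000 +0.3412 +0.3412 -0.3529 +0.2353]
  T[2,:] = [+0.3636 -0.1818 +0.0000 -0.4909 -0.5091 -0.1273]
  T[3,:] = [+0.3947 +0.2632 +0.1974 +0.0000 -0.3421 -0.5000]
  T[4,:] = [+0.2500 -0.2308 +0.0962 -0.5769 +0.0000 -0.5192]
  T[5,:] = [+0.6491 +0.1404 -0.5614 -0.1754 -0.1579 +0.0000]
|eigenvalues of T|: 1.2770, 0.7598, 0.5599, 0.5599, 0.4312, 0.0172.
ρ(T) = max|λ| = 1.2770; 1.2770 > 1: divergent.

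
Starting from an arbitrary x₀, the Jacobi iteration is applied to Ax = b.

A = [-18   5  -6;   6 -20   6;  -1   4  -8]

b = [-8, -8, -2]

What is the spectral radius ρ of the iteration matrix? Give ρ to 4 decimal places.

Let D = diag(-18, -20, -8); L, U the strict triangles.
Jacobi: T = -D⁻¹(L+U), T[2,1] = -(4)/(-8) = +0.5000; T[2,2] = 0.
  T[0,:] = [+0.0000  +0.2778  -0.3333]
  T[1,:] = [+0.3000  +0.0000  +0.3000]
  T[2,:] = [-0.1250  +0.5000  +0.0000]
eigenvalue magnitudes: 0.6114, 0.3144, 0.3144.
ρ = 0.6114; 0.6114 < 1, so it converges for any x₀.

0.6114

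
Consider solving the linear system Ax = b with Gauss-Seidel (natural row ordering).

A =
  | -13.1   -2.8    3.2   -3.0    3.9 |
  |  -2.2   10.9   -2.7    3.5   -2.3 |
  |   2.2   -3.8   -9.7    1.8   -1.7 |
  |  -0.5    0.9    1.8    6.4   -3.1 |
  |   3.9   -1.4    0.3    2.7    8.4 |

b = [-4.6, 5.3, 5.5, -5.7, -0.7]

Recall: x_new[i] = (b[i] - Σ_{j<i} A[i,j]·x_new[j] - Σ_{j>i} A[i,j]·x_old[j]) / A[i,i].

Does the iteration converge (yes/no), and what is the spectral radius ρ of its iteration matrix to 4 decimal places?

Let D = diag(-13.1, 10.9, -9.7, 6.4, 8.4); L, U the strict triangles.
GS T = -(D+L)⁻¹U: row 0 first, T[0,4] = -(3.9)/(-13.1) = +0.2977; later rows by forward substitution.
  T[0,:] = [+0.0000, -0.2137, +0.2443, -0.2290, +0.2977]
  T[1,:] = [+0.0000, -0.0431, +0.2970, -0.3673, +0.2711]
  T[2,:] = [+0.0000, -0.0316, -0.0610, +0.2775, -0.2139]
  T[3,:] = [+0.0000, -0.0018, -0.0055, -0.0443, +0.5297]
  T[4,:] = [+0.0000, +0.0937, -0.0600, +0.0494, -0.2557]
|eigenvalues of T|: 0.5411, 0.2459, 0.2459, 0.0675, 0.0000.
ρ(T) = max|λ| = 0.5411; 0.5411 < 1, so it converges for any x₀.

yes, ρ = 0.5411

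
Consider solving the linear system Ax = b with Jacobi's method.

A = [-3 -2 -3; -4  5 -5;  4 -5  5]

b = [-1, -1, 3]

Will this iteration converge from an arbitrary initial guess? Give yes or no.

no

A = D + L + U where D = diag(-3, 5, 5).
Jacobi: T = -D⁻¹(L+U), T[2,0] = -(4)/(5) = -0.8000; T[2,2] = 0.
  T[0,:] = [+0.0000 -0.6667 -1.0000]
  T[1,:] = [+0.8000 +0.0000 +1.0000]
  T[2,:] = [-0.8000 +1.0000 +0.0000]
moduli |λ_i(T)| = 1.2188, 1.0000, 0.2188.
spectral radius ρ = 1.2188; 1.2188 > 1: divergent.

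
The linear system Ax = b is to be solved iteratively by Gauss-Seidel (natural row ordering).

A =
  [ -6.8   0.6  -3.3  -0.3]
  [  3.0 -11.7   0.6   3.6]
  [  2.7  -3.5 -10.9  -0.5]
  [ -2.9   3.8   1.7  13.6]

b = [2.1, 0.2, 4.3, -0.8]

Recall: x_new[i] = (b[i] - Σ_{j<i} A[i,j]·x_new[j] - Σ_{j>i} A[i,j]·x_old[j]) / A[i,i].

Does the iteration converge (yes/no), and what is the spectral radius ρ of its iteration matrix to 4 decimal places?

Let D = diag(-6.8, -11.7, -10.9, 13.6); L, U the strict triangles.
GS T = -(D+L)⁻¹U: row 0 first, T[0,3] = -(-0.3)/(-6.8) = -0.0441; later rows by forward substitution.
  T[0,:] = [+0.0000  +0.0882  -0.4853  -0.0441]
  T[1,:] = [+0.0000  +0.0226  -0.0732  +0.2964]
  T[2,:] = [+0.0000  +0.0146  -0.0967  -0.1520]
  T[3,:] = [+0.0000  +0.0107  -0.0710  -0.0732]
|eigenvalues of T|: 0.1973, 0.0450, 0.0050, 0.0000.
spectral radius ρ = 0.1973; 0.1973 < 1: convergent.

yes, ρ = 0.1973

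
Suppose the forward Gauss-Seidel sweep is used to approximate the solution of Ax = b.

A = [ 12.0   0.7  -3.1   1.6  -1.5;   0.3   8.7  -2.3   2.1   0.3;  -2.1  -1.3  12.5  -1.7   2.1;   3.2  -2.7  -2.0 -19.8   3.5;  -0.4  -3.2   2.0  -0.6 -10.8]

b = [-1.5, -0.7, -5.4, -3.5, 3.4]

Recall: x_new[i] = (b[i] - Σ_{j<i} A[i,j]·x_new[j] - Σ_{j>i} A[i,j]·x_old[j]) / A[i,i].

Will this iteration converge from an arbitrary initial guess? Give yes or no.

Let D = diag(12, 8.7, 12.5, -19.8, -10.8); L, U the strict triangles.
Gauss-Seidel: T = -(D+L)⁻¹U, row 0 first, T[0,1] = -(0.7)/(12) = -0.0583; later rows by forward substitution.
  T[0,:] = [+0.0000  -0.0583  +0.2583  -0.1333  +0.1250]
  T[1,:] = [+0.0000  +0.0020  +0.2555  -0.2368  -0.0388]
  T[2,:] = [+0.0000  -0.0096  +0.0700  +0.0890  -0.1510]
  T[3,:] = [+0.0000  -0.0087  -0.0002  +0.0018  +0.2175]
  T[4,:] = [+0.0000  +0.0003  -0.0723  +0.0915  -0.0332]
|eigenvalues of T|: 0.2021, 0.1240, 0.1240, 0.0044, 0.0000.
ρ(T) = max|λ| = 0.2021; 0.2021 < 1: convergent.

yes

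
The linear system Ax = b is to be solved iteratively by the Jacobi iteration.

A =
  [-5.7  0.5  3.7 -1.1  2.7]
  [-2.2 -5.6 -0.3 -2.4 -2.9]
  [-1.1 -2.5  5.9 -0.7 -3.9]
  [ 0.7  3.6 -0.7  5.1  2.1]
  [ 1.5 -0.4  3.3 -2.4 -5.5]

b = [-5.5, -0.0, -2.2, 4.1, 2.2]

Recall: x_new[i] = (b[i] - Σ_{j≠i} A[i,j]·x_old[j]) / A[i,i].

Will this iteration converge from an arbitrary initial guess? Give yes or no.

no

Write A = D+L+U with D = diag(-5.7, -5.6, 5.9, 5.1, -5.5).
T_J = -D⁻¹(L+U): T[4,1] = -(-0.4)/(-5.5) = -0.0727; T[4,4] = 0.
  T[0,:] = [+0.0000, +0.0877, +0.6491, -0.1930, +0.4737]
  T[1,:] = [-0.3929, +0.0000, -0.0536, -0.4286, -0.5179]
  T[2,:] = [+0.1864, +0.4237, +0.0000, +0.1186, +0.6610]
  T[3,:] = [-0.1373, -0.7059, +0.1373, +0.0000, -0.4118]
  T[4,:] = [+0.2727, -0.0727, +0.6000, -0.4364, +0.0000]
|roots of det(T-λI)|: 1.1343, 0.8059, 0.8059, 0.2265, 0.1380.
ρ(T) = max|λ| = 1.1343; 1.1343 > 1, so it fails to converge.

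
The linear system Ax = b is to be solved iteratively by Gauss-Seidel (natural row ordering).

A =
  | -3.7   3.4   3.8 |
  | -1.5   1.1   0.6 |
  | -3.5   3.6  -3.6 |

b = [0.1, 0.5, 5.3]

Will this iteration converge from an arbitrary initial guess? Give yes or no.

Split A = D + L + U, D = diag(-3.7, 1.1, -3.6).
Gauss-Seidel: T = -(D+L)⁻¹U, row 0 first, T[0,1] = -(3.4)/(-3.7) = +0.9189; later rows by forward substitution.
  T[0,:] = [+0.0000  +0.9189  +1.0270]
  T[1,:] = [+0.0000  +1.2531  +0.8550]
  T[2,:] = [+0.0000  +0.3597  -0.1435]
|eigenvalues of T|: 1.4465, 0.3369, 0.0000.
ρ(T) = max|λ| = 1.4465; 1.4465 > 1 ⇒ diverges.

no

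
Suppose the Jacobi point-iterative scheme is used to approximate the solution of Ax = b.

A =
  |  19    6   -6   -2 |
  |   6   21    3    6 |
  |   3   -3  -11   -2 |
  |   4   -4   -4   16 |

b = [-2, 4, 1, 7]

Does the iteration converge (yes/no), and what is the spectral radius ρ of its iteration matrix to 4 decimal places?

yes, ρ = 0.5031

Write A = D+L+U with D = diag(19, 21, -11, 16).
Jacobi: T = -D⁻¹(L+U), T[0,2] = -(-6)/(19) = +0.3158; T[0,0] = 0.
  T[0,:] = [+0.0000, -0.3158, +0.3158, +0.1053]
  T[1,:] = [-0.2857, +0.0000, -0.1429, -0.2857]
  T[2,:] = [+0.2727, -0.2727, +0.0000, -0.1818]
  T[3,:] = [-0.2500, +0.2500, +0.2500, +0.0000]
moduli |λ_i(T)| = 0.5031, 0.3471, 0.3471, 0.3045.
spectral radius ρ = 0.5031; 0.5031 < 1: convergent.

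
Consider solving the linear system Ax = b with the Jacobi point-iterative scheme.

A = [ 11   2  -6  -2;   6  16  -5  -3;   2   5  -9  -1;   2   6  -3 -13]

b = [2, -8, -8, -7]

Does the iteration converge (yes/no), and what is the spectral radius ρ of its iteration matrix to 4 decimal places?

yes, ρ = 0.8827

Split A = D + L + U, D = diag(11, 16, -9, -13).
Jacobi T = -D⁻¹(L+U): T[2,0] = -(2)/(-9) = +0.2222; T[2,2] = 0.
  T[0,:] = [+0.0000, -0.1818, +0.5455, +0.1818]
  T[1,:] = [-0.3750, +0.0000, +0.3125, +0.1875]
  T[2,:] = [+0.2222, +0.5556, +0.0000, -0.1111]
  T[3,:] = [+0.1538, +0.4615, -0.2308, +0.0000]
|roots of det(T-λI)|: 0.8827, 0.4305, 0.4305, 0.1187.
spectral radius ρ = 0.8827; 0.8827 < 1: convergent.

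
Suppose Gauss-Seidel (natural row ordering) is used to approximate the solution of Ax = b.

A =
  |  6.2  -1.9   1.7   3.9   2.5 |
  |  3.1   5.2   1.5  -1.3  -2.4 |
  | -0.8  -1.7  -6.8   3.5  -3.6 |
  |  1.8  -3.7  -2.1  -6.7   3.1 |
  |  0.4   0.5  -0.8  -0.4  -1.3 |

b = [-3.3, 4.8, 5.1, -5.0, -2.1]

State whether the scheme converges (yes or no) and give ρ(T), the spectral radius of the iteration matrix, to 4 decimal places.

yes, ρ = 0.8279

Split A = D + L + U, D = diag(6.2, 5.2, -6.8, -6.7, -1.3).
Gauss-Seidel: T = -(D+L)⁻¹U, row 0 first, T[0,1] = -(-1.9)/(6.2) = +0.3065; later rows by forward substitution.
  T[0,:] = [+0.0000  +0.3065  -0.2742  -0.6290  -0.4032]
  T[1,:] = [+0.0000  -0.1827  -0.1250  +0.6250  +0.7019]
  T[2,:] = [+0.0000  +0.0096  +0.0635  +0.4325  -0.6575]
  T[3,:] = [+0.0000  +0.1802  -0.0245  -0.6497  +0.1728]
  T[4,:] = [+0.0000  -0.0373  -0.1640  -0.0194  +0.4973]
moduli |λ_i(T)| = 0.8279, 0.5931, 0.1347, 0.0980, 0.0000.
ρ = 0.8279; 0.8279 < 1, so it converges for any x₀.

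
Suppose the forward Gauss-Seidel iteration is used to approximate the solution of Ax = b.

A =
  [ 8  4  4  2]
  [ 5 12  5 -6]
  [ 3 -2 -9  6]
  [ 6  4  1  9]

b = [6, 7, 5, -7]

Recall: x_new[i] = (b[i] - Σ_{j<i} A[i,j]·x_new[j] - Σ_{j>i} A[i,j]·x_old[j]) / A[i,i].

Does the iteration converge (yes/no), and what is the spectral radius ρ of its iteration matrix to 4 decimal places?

yes, ρ = 0.7799

Split A = D + L + U, D = diag(8, 12, -9, 9).
GS T = -(D+L)⁻¹U: row 0 first, T[0,1] = -(4)/(8) = -0.5000; later rows by forward substitution.
  T[0,:] = [+0.0000 -0.5000 -0.5000 -0.2500]
  T[1,:] = [+0.0000 +0.2083 -0.2083 +0.6042]
  T[2,:] = [+0.0000 -0.2130 -0.1204 +0.4491]
  T[3,:] = [+0.0000 +0.2644 +0.4393 -0.1517]
|eigenvalues of T|: 0.7799, 0.4555, 0.2606, 0.0000.
ρ = 0.7799; 0.7799 < 1 ⇒ converges.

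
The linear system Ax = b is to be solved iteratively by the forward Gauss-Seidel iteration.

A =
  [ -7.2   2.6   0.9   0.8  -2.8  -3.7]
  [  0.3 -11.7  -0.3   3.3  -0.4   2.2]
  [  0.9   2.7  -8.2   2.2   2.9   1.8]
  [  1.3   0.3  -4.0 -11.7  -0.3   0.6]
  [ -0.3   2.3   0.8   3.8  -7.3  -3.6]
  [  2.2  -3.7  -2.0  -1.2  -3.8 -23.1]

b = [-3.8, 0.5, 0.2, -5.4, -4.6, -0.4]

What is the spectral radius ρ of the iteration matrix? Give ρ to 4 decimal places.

Let D = diag(-7.2, -11.7, -8.2, -11.7, -7.3, -23.1); L, U the strict triangles.
GS T = -(D+L)⁻¹U: row 0 first, T[0,4] = -(-2.8)/(-7.2) = -0.3889; later rows by forward substitution.
  T[0,:] = [+0.0000 +0.3611 +0.1250 +0.1111 -0.3889 -0.5139]
  T[1,:] = [+0.0000 +0.0093 -0.0224 +0.2849 -0.0442 +0.1749]
  T[2,:] = [+0.0000 +0.0427 +0.0063 +0.3743 +0.2964 +0.2207]
  T[3,:] = [+0.0000 +0.0258 +0.0111 -0.1083 -0.1713 -0.0768]
  T[4,:] = [+0.0000 +0.0062 -0.0057 +0.0698 -0.0546 -0.4327]
  T[5,:] = [+0.0000 +0.0269 +0.0153 -0.0733 -0.0377 -0.0209]
|λ(T)| sorted: 0.3132, 0.1523, 0.1523, 0.1295, 0.0032, 0.0000.
spectral radius ρ = 0.3132; 0.3132 < 1: convergent.

0.3132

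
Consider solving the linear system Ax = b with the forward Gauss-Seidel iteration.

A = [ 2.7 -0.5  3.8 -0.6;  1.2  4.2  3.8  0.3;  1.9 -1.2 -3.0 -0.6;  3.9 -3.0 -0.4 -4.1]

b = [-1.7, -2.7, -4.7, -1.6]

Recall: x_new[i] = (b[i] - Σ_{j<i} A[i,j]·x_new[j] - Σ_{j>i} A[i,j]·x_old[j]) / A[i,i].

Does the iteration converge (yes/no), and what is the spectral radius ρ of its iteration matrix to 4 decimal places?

Let D = diag(2.7, 4.2, -3, -4.1); L, U the strict triangles.
Gauss-Seidel: T = -(D+L)⁻¹U, row 0 first, T[0,2] = -(3.8)/(2.7) = -1.4074; later rows by forward substitution.
  T[0,:] = [+0.0000 +0.1852 -1.4074 +0.2222]
  T[1,:] = [+0.0000 -0.0529 -0.5026 -0.1349]
  T[2,:] = [+0.0000 +0.1384 -0.6903 -0.0053]
  T[3,:] = [+0.0000 +0.2014 -0.9036 +0.3106]
|eigenvalues of T|: 0.5108, 0.2920, 0.2137, 0.0000.
ρ = 0.5108; 0.5108 < 1: convergent.

yes, ρ = 0.5108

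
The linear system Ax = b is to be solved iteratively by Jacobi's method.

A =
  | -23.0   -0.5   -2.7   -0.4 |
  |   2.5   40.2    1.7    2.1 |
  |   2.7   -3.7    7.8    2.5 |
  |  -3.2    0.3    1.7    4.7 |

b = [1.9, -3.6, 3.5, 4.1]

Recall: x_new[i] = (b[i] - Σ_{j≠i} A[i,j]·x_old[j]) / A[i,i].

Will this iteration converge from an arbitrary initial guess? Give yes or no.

yes

A = D + L + U where D = diag(-23, 40.2, 7.8, 4.7).
Jacobi: T = -D⁻¹(L+U), T[1,3] = -(2.1)/(40.2) = -0.0522; T[1,1] = 0.
  T[0,:] = [+0.0000  -0.0217  -0.1174  -0.0174]
  T[1,:] = [-0.0622  +0.0000  -0.0423  -0.0522]
  T[2,:] = [-0.3462  +0.4744  +0.0000  -0.3205]
  T[3,:] = [+0.6809  -0.0638  -0.3617  +0.0000]
eigenvalue magnitudes: 0.4610, 0.2528, 0.2528, 0.0466.
ρ(T) = max|λ| = 0.4610; 0.4610 < 1 ⇒ converges.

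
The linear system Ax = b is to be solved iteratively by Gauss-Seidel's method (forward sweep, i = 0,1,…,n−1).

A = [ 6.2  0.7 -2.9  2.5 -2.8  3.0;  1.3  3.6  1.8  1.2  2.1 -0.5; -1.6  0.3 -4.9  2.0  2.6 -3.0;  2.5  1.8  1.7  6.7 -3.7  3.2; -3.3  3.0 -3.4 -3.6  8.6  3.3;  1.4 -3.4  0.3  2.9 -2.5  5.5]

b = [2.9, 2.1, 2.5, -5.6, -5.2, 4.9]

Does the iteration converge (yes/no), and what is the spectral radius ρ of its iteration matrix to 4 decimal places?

no, ρ = 1.4969

Split A = D + L + U, D = diag(6.2, 3.6, -4.9, 6.7, 8.6, 5.5).
T_GS = -(D+L)⁻¹U: row 0 first, T[0,2] = -(-2.9)/(6.2) = +0.4677; later rows by forward substitution.
  T[0,:] = [+0.0000  -0.1129  +0.4677  -0.4032  +0.4516  -0.4839]
  T[1,:] = [+0.0000  +0.0408  -0.6689  -0.1877  -0.7464  +0.3136]
  T[2,:] = [+0.0000  +0.0394  -0.1937  +0.5283  +0.3374  -0.4350]
  T[3,:] = [+0.0000  +0.0212  +0.0543  +0.0668  +0.4986  -0.2709]
  T[4,:] = [+0.0000  -0.0331  +0.3590  +0.1476  +0.7758  -0.9642]
  T[5,:] = [+0.0000  +0.0256  -0.3875  -0.0104  -0.5051  +0.0454]
|eigenvalues of T|: 1.4969, 0.5241, 0.2706, 0.2706, 0.0216, 0.0000.
ρ = 1.4969; 1.4969 > 1, so it fails to converge.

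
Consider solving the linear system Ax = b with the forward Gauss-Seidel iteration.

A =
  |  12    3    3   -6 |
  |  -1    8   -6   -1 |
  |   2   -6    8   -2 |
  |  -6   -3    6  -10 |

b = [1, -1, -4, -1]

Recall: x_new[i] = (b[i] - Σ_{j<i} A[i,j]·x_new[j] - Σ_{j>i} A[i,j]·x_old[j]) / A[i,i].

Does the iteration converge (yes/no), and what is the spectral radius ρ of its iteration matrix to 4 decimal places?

Diagonal D = diag(12, 8, 8, -10); L, U strict lower/upper.
T_GS = -(D+L)⁻¹U: row 0 first, T[0,3] = -(-6)/(12) = +0.5000; later rows by forward substitution.
  T[0,:] = [+0.0000 -0.2500 -0.2500 +0.5000]
  T[1,:] = [+0.0000 -0.0312 +0.7188 +0.1875]
  T[2,:] = [+0.0000 +0.0391 +0.6016 +0.2656]
  T[3,:] = [+0.0000 +0.1828 +0.2953 -0.1969]
|roots of det(T-λI)|: 0.7725, 0.2579, 0.1412, 0.0000.
spectral radius ρ = 0.7725; 0.7725 < 1: convergent.

yes, ρ = 0.7725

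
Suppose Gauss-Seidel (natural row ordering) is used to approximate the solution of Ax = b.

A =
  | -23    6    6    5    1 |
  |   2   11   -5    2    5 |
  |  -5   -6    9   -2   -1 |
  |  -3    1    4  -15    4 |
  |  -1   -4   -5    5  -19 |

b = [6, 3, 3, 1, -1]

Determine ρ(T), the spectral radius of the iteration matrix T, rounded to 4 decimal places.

0.6118

A = D + L + U where D = diag(-23, 11, 9, -15, -19).
T_GS = -(D+L)⁻¹U: row 0 first, T[0,1] = -(6)/(-23) = +0.2609; later rows by forward substitution.
  T[0,:] = [+0.0000, +0.2609, +0.2609, +0.2174, +0.0435]
  T[1,:] = [+0.0000, -0.0474, +0.4071, -0.2213, -0.4625]
  T[2,:] = [+0.0000, +0.1133, +0.4163, +0.1954, -0.1730]
  T[3,:] = [+0.0000, -0.0251, +0.0860, -0.0061, +0.1810]
  T[4,:] = [+0.0000, -0.0402, -0.1864, -0.0179, +0.1882]
|λ(T)| sorted: 0.6118, 0.2052, 0.1625, 0.0181, 0.0000.
ρ = 0.6118; 0.6118 < 1, so it converges for any x₀.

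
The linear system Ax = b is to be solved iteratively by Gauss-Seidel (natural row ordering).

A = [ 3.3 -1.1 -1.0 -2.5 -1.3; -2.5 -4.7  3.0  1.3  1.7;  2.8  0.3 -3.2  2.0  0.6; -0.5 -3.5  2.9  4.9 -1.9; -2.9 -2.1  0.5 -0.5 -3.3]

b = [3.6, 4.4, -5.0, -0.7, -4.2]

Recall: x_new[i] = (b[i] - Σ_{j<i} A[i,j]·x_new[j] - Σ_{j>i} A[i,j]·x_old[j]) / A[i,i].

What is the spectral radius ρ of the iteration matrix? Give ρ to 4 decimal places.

1.1439

Write A = D+L+U with D = diag(3.3, -4.7, -3.2, 4.9, -3.3).
GS T = -(D+L)⁻¹U: row 0 first, T[0,2] = -(-1)/(3.3) = +0.3030; later rows by forward substitution.
  T[0,:] = [+0.0000  +0.3333  +0.3030  +0.7576  +0.3939]
  T[1,:] = [+0.0000  -0.1773  +0.4771  -0.1264  +0.1522]
  T[2,:] = [+0.0000  +0.2750  +0.3099  +1.2760  +0.5465]
  T[3,:] = [+0.0000  -0.2554  +0.1883  -0.7682  +0.2132]
  T[4,:] = [+0.0000  -0.0997  -0.5515  -0.2756  -0.3925]
|roots of det(T-λI)|: 1.1439, 0.4923, 0.4923, 0.1635, 0.0000.
spectral radius ρ = 1.1439; 1.1439 > 1: divergent.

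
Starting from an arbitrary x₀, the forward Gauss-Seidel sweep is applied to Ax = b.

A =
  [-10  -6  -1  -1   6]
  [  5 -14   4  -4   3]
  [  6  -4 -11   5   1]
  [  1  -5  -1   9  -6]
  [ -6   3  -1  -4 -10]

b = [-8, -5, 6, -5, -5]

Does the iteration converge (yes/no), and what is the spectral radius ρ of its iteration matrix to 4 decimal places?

yes, ρ = 0.9431

Split A = D + L + U, D = diag(-10, -14, -11, 9, -10).
Gauss-Seidel: T = -(D+L)⁻¹U, row 0 first, T[0,4] = -(6)/(-10) = +0.6000; later rows by forward substitution.
  T[0,:] = [+0.0000  -0.6000  -0.1000  -0.1000  +0.6000]
  T[1,:] = [+0.0000  -0.2143  +0.2500  -0.3214  +0.4286]
  T[2,:] = [+0.0000  -0.2494  -0.1455  +0.5169  +0.2623]
  T[3,:] = [+0.0000  -0.0801  +0.1338  -0.1100  +0.8672]
  T[4,:] = [+0.0000  +0.3527  +0.0960  -0.0441  -0.6046]
moduli |λ_i(T)| = 0.9431, 0.3789, 0.3789, 0.2302, 0.0000.
ρ = 0.9431; 0.9431 < 1 ⇒ converges.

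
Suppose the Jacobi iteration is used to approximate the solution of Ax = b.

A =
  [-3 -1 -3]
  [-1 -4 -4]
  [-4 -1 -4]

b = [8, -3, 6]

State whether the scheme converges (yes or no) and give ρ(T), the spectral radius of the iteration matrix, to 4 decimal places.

Write A = D+L+U with D = diag(-3, -4, -4).
T_J = -D⁻¹(L+U): T[1,0] = -(-1)/(-4) = -0.2500; T[1,1] = 0.
  T[0,:] = [+0.0000  -0.3333  -1.0000]
  T[1,:] = [-0.2500  +0.0000  -1.0000]
  T[2,:] = [-1.0000  -0.2500  +0.0000]
moduli |λ_i(T)| = 1.2815, 0.9596, 0.3219.
ρ = 1.2815; 1.2815 > 1 ⇒ diverges.

no, ρ = 1.2815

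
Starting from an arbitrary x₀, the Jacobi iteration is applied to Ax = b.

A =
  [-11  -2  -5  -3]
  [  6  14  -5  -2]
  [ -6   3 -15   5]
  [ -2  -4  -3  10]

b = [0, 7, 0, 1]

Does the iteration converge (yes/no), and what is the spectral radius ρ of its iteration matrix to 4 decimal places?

yes, ρ = 0.8240

A = D + L + U where D = diag(-11, 14, -15, 10).
Jacobi T = -D⁻¹(L+U): T[1,3] = -(-2)/(14) = +0.1429; T[1,1] = 0.
  T[0,:] = [+0.0000 -0.1818 -0.4545 -0.2727]
  T[1,:] = [-0.4286 +0.0000 +0.3571 +0.1429]
  T[2,:] = [-0.4000 +0.2000 +0.0000 +0.3333]
  T[3,:] = [+0.2000 +0.4000 +0.3000 +0.0000]
|λ(T)| sorted: 0.8240, 0.4694, 0.2807, 0.2807.
spectral radius ρ = 0.8240; 0.8240 < 1 ⇒ converges.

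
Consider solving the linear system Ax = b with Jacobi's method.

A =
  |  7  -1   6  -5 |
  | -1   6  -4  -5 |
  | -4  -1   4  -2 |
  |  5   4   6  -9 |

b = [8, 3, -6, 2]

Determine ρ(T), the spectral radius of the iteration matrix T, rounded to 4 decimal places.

1.1685

Diagonal D = diag(7, 6, 4, -9); L, U strict lower/upper.
Jacobi T = -D⁻¹(L+U): T[2,0] = -(-4)/(4) = +1.0000; T[2,2] = 0.
  T[0,:] = [+0.0000 +0.1429 -0.8571 +0.7143]
  T[1,:] = [+0.1667 +0.0000 +0.6667 +0.8333]
  T[2,:] = [+1.0000 +0.2500 +0.0000 +0.5000]
  T[3,:] = [+0.5556 +0.4444 +0.6667 +0.0000]
|eigenvalues of T|: 1.1685, 0.7709, 0.7709, 0.6477.
ρ = 1.1685; 1.1685 > 1, so it fails to converge.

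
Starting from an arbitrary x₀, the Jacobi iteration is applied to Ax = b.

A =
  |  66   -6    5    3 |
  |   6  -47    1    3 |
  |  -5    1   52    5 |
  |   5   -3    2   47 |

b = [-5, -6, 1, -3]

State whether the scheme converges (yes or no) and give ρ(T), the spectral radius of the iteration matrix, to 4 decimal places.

yes, ρ = 0.1602

Diagonal D = diag(66, -47, 52, 47); L, U strict lower/upper.
T_J = -D⁻¹(L+U): T[2,3] = -(5)/(52) = -0.0962; T[2,2] = 0.
  T[0,:] = [+0.0000, +0.0909, -0.0758, -0.0455]
  T[1,:] = [+0.1277, +0.0000, +0.0213, +0.0638]
  T[2,:] = [+0.0962, -0.0192, +0.0000, -0.0962]
  T[3,:] = [-0.1064, +0.0638, -0.0426, +0.0000]
eigenvalue magnitudes: 0.1602, 0.0772, 0.0772, 0.0199.
ρ = 0.1602; 0.1602 < 1: convergent.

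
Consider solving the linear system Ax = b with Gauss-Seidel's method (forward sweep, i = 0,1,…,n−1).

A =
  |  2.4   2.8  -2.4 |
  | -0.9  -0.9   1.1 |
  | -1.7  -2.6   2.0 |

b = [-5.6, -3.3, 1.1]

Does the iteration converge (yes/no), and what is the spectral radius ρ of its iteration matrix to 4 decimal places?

A = D + L + U where D = diag(2.4, -0.9, 2).
T_GS = -(D+L)⁻¹U: row 0 first, T[0,1] = -(2.8)/(2.4) = -1.1667; later rows by forward substitution.
  T[0,:] = [+0.0000  -1.1667  +1.0000]
  T[1,:] = [+0.0000  +1.1667  +0.2222]
  T[2,:] = [+0.0000  +0.5250  +1.1389]
moduli |λ_i(T)| = 1.4946, 0.8109, 0.0000.
ρ = 1.4946; 1.4946 > 1, so it fails to converge.

no, ρ = 1.4946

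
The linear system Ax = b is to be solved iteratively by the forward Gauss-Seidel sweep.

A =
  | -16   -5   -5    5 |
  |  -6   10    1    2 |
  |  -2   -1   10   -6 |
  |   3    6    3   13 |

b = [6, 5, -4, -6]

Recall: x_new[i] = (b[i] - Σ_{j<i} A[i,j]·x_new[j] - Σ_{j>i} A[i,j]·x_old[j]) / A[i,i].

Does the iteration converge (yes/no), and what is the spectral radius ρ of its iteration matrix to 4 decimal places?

A = D + L + U where D = diag(-16, 10, 10, 13).
GS T = -(D+L)⁻¹U: row 0 first, T[0,1] = -(-5)/(-16) = -0.3125; later rows by forward substitution.
  T[0,:] = [+0.0000  -0.3125  -0.3125  +0.3125]
  T[1,:] = [+0.0000  -0.1875  -0.2875  -0.0125]
  T[2,:] = [+0.0000  -0.0813  -0.0912  +0.6613]
  T[3,:] = [+0.0000  +0.1774  +0.2259  -0.2189]
moduli |λ_i(T)| = 0.6500, 0.0816, 0.0816, 0.0000.
spectral radius ρ = 0.6500; 0.6500 < 1 ⇒ converges.

yes, ρ = 0.6500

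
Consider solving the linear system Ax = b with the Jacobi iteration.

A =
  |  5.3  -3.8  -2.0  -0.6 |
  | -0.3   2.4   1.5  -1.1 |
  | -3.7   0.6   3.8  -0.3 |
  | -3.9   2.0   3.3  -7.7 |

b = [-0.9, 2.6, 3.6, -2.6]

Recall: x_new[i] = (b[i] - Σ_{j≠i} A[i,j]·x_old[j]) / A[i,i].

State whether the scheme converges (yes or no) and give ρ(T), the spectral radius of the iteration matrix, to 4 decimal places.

no, ρ = 1.1326

A = D + L + U where D = diag(5.3, 2.4, 3.8, -7.7).
Jacobi: T = -D⁻¹(L+U), T[1,0] = -(-0.3)/(2.4) = +0.1250; T[1,1] = 0.
  T[0,:] = [+0.0000  +0.7170  +0.3774  +0.1132]
  T[1,:] = [+0.1250  +0.0000  -0.6250  +0.4583]
  T[2,:] = [+0.9737  -0.1579  +0.0000  +0.0789]
  T[3,:] = [-0.5065  +0.2597  +0.4286  +0.0000]
|eigenvalues of T|: 1.1326, 0.6520, 0.6520, 0.2282.
ρ = 1.1326; 1.1326 > 1, so it fails to converge.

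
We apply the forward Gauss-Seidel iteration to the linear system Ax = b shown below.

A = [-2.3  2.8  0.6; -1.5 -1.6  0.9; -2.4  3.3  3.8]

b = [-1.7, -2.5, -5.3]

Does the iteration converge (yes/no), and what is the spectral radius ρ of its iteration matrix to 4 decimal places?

no, ρ = 1.5345

Write A = D+L+U with D = diag(-2.3, -1.6, 3.8).
GS T = -(D+L)⁻¹U: row 0 first, T[0,1] = -(2.8)/(-2.3) = +1.2174; later rows by forward substitution.
  T[0,:] = [+0.0000  +1.2174  +0.2609]
  T[1,:] = [+0.0000  -1.1413  +0.3179]
  T[2,:] = [+0.0000  +1.7600  -0.1113]
|roots of det(T-λI)|: 1.5345, 0.2818, 0.0000.
ρ(T) = max|λ| = 1.5345; 1.5345 > 1: divergent.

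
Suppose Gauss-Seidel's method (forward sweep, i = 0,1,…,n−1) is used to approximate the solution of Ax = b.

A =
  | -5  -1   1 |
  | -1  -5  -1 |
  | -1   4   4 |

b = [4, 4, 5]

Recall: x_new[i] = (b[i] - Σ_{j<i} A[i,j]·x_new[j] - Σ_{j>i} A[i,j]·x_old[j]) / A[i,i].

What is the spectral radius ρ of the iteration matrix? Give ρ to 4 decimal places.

Write A = D+L+U with D = diag(-5, -5, 4).
GS T = -(D+L)⁻¹U: row 0 first, T[0,1] = -(-1)/(-5) = -0.2000; later rows by forward substitution.
  T[0,:] = [+0.0000  -0.2000  +0.2000]
  T[1,:] = [+0.0000  +0.0400  -0.2400]
  T[2,:] = [+0.0000  -0.0900  +0.2900]
|roots of det(T-λI)|: 0.3579, 0.0279, 0.0000.
ρ = 0.3579; 0.3579 < 1, so it converges for any x₀.

0.3579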